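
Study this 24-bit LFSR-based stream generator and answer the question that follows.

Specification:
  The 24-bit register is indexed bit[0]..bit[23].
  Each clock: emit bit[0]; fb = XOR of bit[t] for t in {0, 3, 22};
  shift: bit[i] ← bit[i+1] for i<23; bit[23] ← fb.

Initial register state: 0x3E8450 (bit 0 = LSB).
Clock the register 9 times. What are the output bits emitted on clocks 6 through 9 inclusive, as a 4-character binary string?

reg_0 = 0x3E8450
clock 1: out=0, reg = 0x1F4228
clock 2: out=0, reg = 0x8FA114
clock 3: out=0, reg = 0x47D08A
clock 4: out=0, reg = 0x23E845
clock 5: out=1, reg = 0x91F422
clock 6: out=0, reg = 0x48FA11
clock 7: out=1, reg = 0x247D08
clock 8: out=0, reg = 0x923E84
clock 9: out=0, reg = 0x491F42

0100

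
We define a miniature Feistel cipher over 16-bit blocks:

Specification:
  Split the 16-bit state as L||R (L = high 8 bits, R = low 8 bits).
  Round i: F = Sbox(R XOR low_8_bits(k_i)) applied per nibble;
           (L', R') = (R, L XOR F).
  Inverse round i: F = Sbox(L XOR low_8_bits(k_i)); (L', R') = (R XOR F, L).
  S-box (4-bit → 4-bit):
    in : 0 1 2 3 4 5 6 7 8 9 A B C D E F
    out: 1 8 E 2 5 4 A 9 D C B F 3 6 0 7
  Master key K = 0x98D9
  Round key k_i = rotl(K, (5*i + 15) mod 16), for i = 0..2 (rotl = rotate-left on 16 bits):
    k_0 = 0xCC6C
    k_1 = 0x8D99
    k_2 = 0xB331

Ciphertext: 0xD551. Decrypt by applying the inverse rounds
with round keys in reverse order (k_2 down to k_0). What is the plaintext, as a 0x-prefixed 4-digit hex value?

0x83E3

s_0 = ciphertext = 0xD551
s_1 = InvRound(s_0, k_2) = 0x54D5
s_2 = InvRound(s_1, k_1) = 0xE354
s_3 = InvRound(s_2, k_0) = 0x83E3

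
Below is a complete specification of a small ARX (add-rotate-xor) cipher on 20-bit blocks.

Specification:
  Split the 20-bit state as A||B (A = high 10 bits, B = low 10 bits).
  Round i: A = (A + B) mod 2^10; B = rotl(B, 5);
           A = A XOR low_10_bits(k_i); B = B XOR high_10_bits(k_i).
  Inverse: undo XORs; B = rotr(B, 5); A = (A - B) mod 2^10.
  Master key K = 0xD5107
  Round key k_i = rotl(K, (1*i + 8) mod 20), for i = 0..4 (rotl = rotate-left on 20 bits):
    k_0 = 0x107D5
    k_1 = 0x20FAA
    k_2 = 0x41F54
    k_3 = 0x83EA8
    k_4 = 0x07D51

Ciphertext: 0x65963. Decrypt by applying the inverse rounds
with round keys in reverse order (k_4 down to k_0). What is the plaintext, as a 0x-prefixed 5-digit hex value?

s_0 = ciphertext = 0x65963
s_1 = InvRound(s_0, k_4) = 0x4F38B
s_2 = InvRound(s_1, k_3) = 0xC208C
s_3 = InvRound(s_2, k_2) = 0xBC16C
s_4 = InvRound(s_3, k_1) = 0xDADEF
s_5 = InvRound(s_4, k_0) = 0xBC5CD

0xBC5CD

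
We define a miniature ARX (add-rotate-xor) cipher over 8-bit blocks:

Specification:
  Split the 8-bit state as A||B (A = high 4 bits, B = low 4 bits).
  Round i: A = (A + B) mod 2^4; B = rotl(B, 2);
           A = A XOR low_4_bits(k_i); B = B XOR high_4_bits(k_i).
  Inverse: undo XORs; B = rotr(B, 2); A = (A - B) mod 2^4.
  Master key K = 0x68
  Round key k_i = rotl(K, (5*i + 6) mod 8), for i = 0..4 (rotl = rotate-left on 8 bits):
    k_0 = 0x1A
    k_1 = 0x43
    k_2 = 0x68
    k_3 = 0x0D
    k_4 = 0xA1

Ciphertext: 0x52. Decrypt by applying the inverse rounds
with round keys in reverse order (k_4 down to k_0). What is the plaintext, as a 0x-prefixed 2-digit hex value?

0x7B

s_0 = ciphertext = 0x52
s_1 = InvRound(s_0, k_4) = 0x22
s_2 = InvRound(s_1, k_3) = 0x78
s_3 = InvRound(s_2, k_2) = 0x4B
s_4 = InvRound(s_3, k_1) = 0x8F
s_5 = InvRound(s_4, k_0) = 0x7B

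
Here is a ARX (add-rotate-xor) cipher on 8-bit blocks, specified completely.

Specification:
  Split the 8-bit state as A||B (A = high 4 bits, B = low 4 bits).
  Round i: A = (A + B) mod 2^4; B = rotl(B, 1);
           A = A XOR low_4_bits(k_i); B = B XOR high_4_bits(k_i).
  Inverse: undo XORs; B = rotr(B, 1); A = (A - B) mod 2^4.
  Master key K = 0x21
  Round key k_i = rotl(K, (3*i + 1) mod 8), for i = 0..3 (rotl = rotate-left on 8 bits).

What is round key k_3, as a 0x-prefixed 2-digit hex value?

K = 0x21
k_0 = rotl(K, (3*0+1) mod 8) = rotl(K, 1) = 0x42
k_1 = rotl(K, (3*1+1) mod 8) = rotl(K, 4) = 0x12
k_2 = rotl(K, (3*2+1) mod 8) = rotl(K, 7) = 0x90
k_3 = rotl(K, (3*3+1) mod 8) = rotl(K, 2) = 0x84

0x84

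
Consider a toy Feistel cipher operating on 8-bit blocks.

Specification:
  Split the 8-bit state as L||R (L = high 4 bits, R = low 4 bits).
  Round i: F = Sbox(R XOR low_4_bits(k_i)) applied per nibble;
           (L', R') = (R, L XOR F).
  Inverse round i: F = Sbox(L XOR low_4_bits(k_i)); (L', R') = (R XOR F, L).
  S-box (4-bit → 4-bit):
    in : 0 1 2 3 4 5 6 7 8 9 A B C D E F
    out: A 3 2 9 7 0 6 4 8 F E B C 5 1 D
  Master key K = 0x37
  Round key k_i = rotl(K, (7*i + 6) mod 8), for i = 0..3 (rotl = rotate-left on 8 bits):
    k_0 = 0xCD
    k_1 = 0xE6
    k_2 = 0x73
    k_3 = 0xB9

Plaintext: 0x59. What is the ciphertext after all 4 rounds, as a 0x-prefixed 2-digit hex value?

s_0 = plaintext = 0x59
s_1 = Round(s_0, k_0) = 0x92
s_2 = Round(s_1, k_1) = 0x2E
s_3 = Round(s_2, k_2) = 0xE7
s_4 = Round(s_3, k_3) = 0x7F

0x7F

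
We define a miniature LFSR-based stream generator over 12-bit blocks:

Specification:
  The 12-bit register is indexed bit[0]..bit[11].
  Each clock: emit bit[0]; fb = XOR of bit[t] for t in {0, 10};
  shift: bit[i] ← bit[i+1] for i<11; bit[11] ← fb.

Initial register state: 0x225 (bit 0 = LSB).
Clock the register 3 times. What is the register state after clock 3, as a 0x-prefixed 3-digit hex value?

0x244

reg_0 = 0x225
clock 1: out=1, reg = 0x912
clock 2: out=0, reg = 0x489
clock 3: out=1, reg = 0x244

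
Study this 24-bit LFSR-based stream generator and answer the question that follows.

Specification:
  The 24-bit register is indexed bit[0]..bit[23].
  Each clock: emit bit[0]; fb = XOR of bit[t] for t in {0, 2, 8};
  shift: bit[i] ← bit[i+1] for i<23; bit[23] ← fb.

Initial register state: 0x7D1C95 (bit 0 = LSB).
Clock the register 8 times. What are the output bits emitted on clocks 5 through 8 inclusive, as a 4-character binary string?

reg_0 = 0x7D1C95
clock 1: out=1, reg = 0x3E8E4A
clock 2: out=0, reg = 0x1F4725
clock 3: out=1, reg = 0x8FA392
clock 4: out=0, reg = 0xC7D1C9
clock 5: out=1, reg = 0x63E8E4
clock 6: out=0, reg = 0xB1F472
clock 7: out=0, reg = 0x58FA39
clock 8: out=1, reg = 0xAC7D1C

1001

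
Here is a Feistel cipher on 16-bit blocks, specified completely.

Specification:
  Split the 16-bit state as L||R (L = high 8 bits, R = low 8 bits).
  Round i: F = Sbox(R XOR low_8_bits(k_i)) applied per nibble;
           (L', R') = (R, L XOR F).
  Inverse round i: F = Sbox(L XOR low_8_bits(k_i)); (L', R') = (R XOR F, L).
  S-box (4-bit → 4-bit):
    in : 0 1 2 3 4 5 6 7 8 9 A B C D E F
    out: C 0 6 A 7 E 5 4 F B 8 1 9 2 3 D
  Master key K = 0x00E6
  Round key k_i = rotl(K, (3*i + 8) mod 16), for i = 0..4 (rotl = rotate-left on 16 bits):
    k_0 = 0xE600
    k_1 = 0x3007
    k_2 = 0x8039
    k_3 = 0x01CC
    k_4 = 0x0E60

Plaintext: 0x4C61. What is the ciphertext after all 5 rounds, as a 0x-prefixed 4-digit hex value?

0xC177

s_0 = plaintext = 0x4C61
s_1 = Round(s_0, k_0) = 0x611C
s_2 = Round(s_1, k_1) = 0x1C60
s_3 = Round(s_2, k_2) = 0x60F7
s_4 = Round(s_3, k_3) = 0xF7C1
s_5 = Round(s_4, k_4) = 0xC177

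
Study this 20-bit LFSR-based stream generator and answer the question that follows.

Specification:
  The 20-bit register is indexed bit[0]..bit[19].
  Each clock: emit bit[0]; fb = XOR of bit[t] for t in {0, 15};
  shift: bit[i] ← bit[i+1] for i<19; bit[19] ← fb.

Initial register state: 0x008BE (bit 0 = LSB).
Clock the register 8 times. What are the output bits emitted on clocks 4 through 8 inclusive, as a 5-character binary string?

reg_0 = 0x008BE
clock 1: out=0, reg = 0x0045F
clock 2: out=1, reg = 0x8022F
clock 3: out=1, reg = 0xC0117
clock 4: out=1, reg = 0xE008B
clock 5: out=1, reg = 0xF0045
clock 6: out=1, reg = 0xF8022
clock 7: out=0, reg = 0xFC011
clock 8: out=1, reg = 0x7E008

11101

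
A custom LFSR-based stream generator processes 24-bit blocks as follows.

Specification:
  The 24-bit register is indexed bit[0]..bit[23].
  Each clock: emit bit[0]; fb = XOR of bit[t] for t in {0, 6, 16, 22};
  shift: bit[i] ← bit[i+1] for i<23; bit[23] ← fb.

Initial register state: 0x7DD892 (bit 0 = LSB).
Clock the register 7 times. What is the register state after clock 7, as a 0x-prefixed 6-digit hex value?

reg_0 = 0x7DD892
clock 1: out=0, reg = 0x3EEC49
clock 2: out=1, reg = 0x1F7624
clock 3: out=0, reg = 0x8FBB12
clock 4: out=0, reg = 0xC7DD89
clock 5: out=1, reg = 0xE3EEC4
clock 6: out=0, reg = 0xF1F762
clock 7: out=0, reg = 0xF8FBB1

0xF8FBB1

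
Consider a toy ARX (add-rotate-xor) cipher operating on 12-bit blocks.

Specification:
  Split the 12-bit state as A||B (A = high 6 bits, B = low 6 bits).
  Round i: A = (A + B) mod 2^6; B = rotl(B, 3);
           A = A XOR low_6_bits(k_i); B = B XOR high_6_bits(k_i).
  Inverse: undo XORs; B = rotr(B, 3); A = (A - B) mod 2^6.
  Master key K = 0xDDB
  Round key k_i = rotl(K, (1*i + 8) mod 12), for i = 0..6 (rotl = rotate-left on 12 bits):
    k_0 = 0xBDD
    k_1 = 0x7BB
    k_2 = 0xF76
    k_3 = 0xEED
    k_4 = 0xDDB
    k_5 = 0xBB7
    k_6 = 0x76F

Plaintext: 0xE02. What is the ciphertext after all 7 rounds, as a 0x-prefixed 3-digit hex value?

s_0 = plaintext = 0xE02
s_1 = Round(s_0, k_0) = 0x9FF
s_2 = Round(s_1, k_1) = 0x761
s_3 = Round(s_2, k_2) = 0x231
s_4 = Round(s_3, k_3) = 0x535
s_5 = Round(s_4, k_4) = 0x499
s_6 = Round(s_5, k_5) = 0x725
s_7 = Round(s_6, k_6) = 0xBB1

0xBB1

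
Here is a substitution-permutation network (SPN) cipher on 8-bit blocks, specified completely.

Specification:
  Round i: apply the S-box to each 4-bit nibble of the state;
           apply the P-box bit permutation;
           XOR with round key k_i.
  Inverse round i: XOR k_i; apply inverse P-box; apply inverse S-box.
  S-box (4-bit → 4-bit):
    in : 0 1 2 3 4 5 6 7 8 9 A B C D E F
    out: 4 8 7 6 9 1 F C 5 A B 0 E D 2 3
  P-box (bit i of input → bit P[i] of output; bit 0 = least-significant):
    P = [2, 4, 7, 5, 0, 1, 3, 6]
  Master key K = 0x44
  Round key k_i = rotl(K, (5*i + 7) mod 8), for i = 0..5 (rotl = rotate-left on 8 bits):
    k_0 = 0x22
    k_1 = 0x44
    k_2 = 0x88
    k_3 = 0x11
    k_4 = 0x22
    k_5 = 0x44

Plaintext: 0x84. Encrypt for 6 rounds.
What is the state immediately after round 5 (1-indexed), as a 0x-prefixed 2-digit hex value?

s_0 = plaintext = 0x84
s_1 = Round(s_0, k_0) = 0x0F
s_2 = Round(s_1, k_1) = 0x58
s_3 = Round(s_2, k_2) = 0x0D
s_4 = Round(s_3, k_3) = 0xBD
s_5 = Round(s_4, k_4) = 0x86
s_6 = Round(s_5, k_5) = 0xF9

0x86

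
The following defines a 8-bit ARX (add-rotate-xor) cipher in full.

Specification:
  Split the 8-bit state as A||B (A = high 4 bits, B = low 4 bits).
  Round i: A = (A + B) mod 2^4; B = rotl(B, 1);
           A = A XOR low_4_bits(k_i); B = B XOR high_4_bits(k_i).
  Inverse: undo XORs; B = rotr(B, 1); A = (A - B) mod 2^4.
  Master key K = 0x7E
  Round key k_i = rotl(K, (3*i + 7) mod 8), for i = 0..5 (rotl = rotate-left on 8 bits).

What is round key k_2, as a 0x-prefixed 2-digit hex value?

K = 0x7E
k_0 = rotl(K, (3*0+7) mod 8) = rotl(K, 7) = 0x3F
k_1 = rotl(K, (3*1+7) mod 8) = rotl(K, 2) = 0xF9
k_2 = rotl(K, (3*2+7) mod 8) = rotl(K, 5) = 0xCF

0xCF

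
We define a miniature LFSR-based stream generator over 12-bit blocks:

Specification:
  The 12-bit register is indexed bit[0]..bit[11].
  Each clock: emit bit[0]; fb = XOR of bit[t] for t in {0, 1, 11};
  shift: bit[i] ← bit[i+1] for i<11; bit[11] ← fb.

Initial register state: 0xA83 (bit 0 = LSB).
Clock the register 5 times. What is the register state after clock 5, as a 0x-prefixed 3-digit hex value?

reg_0 = 0xA83
clock 1: out=1, reg = 0xD41
clock 2: out=1, reg = 0x6A0
clock 3: out=0, reg = 0x350
clock 4: out=0, reg = 0x1A8
clock 5: out=0, reg = 0x0D4

0x0D4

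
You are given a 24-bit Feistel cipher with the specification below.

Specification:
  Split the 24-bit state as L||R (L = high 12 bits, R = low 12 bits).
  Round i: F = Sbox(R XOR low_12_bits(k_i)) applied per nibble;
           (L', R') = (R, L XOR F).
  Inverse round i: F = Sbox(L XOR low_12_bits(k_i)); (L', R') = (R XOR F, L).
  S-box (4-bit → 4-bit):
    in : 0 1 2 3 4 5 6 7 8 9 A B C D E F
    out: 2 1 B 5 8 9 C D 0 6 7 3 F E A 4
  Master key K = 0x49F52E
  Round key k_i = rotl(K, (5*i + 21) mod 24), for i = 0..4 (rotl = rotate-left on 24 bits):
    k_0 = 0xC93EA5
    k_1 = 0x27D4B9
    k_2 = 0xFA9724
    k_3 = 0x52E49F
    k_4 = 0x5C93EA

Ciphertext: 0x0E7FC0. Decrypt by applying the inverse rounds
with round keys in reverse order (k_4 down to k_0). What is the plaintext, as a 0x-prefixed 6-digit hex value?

0x8EA8B9

s_0 = ciphertext = 0x0E7FC0
s_1 = InvRound(s_0, k_4) = 0xAEE0E7
s_2 = InvRound(s_1, k_3) = 0xA36AEE
s_3 = InvRound(s_2, k_2) = 0x4F5A36
s_4 = InvRound(s_3, k_1) = 0x8B94F5
s_5 = InvRound(s_4, k_0) = 0x8EA8B9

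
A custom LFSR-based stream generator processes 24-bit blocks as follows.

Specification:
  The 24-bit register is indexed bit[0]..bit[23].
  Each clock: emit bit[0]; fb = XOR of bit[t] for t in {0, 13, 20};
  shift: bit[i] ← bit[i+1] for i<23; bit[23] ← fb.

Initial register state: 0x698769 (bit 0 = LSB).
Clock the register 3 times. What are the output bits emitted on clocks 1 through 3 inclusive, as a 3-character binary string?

reg_0 = 0x698769
clock 1: out=1, reg = 0xB4C3B4
clock 2: out=0, reg = 0xDA61DA
clock 3: out=0, reg = 0x6D30ED

100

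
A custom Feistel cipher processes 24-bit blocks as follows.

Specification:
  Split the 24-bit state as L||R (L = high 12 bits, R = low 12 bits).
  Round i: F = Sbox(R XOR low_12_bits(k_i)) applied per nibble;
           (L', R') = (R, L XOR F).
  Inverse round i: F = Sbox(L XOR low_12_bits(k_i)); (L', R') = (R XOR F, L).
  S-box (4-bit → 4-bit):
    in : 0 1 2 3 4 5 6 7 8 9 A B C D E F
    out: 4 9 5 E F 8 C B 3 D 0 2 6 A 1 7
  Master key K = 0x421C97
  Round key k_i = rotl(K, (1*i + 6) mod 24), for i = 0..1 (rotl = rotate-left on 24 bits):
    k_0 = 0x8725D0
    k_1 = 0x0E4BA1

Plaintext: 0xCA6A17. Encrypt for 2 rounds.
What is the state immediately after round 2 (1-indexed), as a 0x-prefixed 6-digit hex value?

0xBCDED1

s_0 = plaintext = 0xCA6A17
s_1 = Round(s_0, k_0) = 0xA17BCD
s_2 = Round(s_1, k_1) = 0xBCDED1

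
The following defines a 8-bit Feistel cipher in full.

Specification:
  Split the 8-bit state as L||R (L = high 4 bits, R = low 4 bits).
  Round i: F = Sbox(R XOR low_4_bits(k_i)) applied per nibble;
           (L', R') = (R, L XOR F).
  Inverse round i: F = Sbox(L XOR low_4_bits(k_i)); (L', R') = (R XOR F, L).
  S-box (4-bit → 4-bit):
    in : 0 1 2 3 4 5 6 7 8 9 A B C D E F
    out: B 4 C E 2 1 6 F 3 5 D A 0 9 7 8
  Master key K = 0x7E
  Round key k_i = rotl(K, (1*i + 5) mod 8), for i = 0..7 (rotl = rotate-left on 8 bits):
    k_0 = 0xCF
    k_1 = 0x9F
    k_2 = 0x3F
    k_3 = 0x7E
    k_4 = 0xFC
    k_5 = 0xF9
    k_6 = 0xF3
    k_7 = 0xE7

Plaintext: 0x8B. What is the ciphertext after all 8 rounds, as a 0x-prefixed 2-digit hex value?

s_0 = plaintext = 0x8B
s_1 = Round(s_0, k_0) = 0xBA
s_2 = Round(s_1, k_1) = 0xAA
s_3 = Round(s_2, k_2) = 0xAB
s_4 = Round(s_3, k_3) = 0xBB
s_5 = Round(s_4, k_4) = 0xB4
s_6 = Round(s_5, k_5) = 0x42
s_7 = Round(s_6, k_6) = 0x20
s_8 = Round(s_7, k_7) = 0x0D

0x0D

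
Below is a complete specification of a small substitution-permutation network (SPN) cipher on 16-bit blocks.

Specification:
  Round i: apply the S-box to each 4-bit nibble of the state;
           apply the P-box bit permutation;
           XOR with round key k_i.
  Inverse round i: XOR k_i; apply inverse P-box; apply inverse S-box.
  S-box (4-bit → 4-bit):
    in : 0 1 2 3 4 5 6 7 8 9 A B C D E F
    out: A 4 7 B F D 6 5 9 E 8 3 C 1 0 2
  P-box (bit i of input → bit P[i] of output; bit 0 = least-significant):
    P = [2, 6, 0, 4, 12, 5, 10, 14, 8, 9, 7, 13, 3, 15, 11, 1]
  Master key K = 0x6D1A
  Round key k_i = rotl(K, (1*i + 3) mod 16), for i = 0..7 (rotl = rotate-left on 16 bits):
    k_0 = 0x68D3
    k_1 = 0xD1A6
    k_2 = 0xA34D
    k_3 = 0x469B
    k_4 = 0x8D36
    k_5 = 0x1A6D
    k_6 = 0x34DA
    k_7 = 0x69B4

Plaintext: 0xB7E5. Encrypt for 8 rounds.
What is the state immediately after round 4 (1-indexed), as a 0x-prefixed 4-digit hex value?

s_0 = plaintext = 0xB7E5
s_1 = Round(s_0, k_0) = 0xE94E
s_2 = Round(s_1, k_1) = 0xA706
s_3 = Round(s_2, k_2) = 0xE2AE
s_4 = Round(s_3, k_3) = 0x051B
s_5 = Round(s_4, k_4) = 0x28F0
s_6 = Round(s_5, k_5) = 0xB315
s_7 = Round(s_6, k_6) = 0x93C7
s_8 = Round(s_7, k_7) = 0x86B3

0x051B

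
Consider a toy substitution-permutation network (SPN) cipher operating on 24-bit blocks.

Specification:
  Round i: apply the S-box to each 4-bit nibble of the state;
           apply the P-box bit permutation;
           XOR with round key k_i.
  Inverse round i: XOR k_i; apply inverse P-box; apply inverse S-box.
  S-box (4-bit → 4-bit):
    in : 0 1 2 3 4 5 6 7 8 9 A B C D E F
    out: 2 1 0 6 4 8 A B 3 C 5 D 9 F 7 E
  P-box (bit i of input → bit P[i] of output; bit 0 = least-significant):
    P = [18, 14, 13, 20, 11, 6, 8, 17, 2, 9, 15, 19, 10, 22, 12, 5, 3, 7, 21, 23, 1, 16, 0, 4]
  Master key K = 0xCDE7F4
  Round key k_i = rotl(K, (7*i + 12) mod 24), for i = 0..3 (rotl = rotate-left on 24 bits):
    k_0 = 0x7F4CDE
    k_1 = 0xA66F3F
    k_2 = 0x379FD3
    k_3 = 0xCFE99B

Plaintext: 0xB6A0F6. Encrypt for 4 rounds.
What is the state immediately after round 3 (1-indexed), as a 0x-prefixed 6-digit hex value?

0xDD5A9D

s_0 = plaintext = 0xB6A0F6
s_1 = Round(s_0, k_0) = 0xED1B0D
s_2 = Round(s_1, k_1) = 0x1B8BF0
s_3 = Round(s_2, k_2) = 0xDD5A9D
s_4 = Round(s_3, k_3) = 0x780824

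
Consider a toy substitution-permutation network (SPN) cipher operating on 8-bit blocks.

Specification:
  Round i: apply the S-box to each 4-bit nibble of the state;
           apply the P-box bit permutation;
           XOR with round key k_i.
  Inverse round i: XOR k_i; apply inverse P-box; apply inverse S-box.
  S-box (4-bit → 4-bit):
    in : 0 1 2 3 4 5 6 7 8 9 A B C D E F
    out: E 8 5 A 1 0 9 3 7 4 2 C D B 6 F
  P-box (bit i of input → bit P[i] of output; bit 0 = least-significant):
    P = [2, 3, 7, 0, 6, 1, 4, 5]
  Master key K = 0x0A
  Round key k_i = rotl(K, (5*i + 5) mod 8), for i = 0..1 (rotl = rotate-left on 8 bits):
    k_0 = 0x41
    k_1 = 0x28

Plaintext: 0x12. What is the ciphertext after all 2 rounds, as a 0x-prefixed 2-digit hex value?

s_0 = plaintext = 0x12
s_1 = Round(s_0, k_0) = 0xE5
s_2 = Round(s_1, k_1) = 0x3A

0x3A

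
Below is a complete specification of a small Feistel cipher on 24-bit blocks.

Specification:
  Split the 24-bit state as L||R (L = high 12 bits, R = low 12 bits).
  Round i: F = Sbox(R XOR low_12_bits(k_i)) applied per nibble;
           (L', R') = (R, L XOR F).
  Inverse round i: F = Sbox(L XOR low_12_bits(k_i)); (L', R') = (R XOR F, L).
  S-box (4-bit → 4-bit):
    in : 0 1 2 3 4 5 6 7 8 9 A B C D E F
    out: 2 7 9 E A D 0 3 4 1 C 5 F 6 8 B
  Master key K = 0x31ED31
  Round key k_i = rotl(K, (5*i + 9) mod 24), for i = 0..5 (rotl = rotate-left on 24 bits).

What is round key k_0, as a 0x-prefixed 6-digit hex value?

0xDA6263

K = 0x31ED31
k_0 = rotl(K, (5*0+9) mod 24) = rotl(K, 9) = 0xDA6263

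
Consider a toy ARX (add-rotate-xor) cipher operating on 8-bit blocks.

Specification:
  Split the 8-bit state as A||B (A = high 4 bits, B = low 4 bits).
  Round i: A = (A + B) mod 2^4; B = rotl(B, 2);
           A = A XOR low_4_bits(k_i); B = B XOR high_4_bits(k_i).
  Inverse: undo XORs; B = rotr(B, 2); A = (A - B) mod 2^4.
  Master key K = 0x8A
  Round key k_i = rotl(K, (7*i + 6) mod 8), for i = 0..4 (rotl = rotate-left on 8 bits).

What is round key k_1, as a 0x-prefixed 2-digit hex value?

K = 0x8A
k_0 = rotl(K, (7*0+6) mod 8) = rotl(K, 6) = 0xA2
k_1 = rotl(K, (7*1+6) mod 8) = rotl(K, 5) = 0x51

0x51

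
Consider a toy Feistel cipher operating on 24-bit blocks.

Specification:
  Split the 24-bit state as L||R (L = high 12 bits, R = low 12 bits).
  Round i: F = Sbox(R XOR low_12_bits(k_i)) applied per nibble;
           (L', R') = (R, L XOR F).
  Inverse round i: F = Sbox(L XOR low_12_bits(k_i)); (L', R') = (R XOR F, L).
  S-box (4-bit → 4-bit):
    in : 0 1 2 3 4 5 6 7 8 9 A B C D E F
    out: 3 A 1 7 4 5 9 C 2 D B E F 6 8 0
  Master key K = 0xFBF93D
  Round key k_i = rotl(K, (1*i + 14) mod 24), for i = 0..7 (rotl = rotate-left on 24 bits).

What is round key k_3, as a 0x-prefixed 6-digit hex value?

0x7BF7F2

K = 0xFBF93D
k_0 = rotl(K, (1*0+14) mod 24) = rotl(K, 14) = 0x4F7EFE
k_1 = rotl(K, (1*1+14) mod 24) = rotl(K, 15) = 0x9EFDFC
k_2 = rotl(K, (1*2+14) mod 24) = rotl(K, 16) = 0x3DFBF9
k_3 = rotl(K, (1*3+14) mod 24) = rotl(K, 17) = 0x7BF7F2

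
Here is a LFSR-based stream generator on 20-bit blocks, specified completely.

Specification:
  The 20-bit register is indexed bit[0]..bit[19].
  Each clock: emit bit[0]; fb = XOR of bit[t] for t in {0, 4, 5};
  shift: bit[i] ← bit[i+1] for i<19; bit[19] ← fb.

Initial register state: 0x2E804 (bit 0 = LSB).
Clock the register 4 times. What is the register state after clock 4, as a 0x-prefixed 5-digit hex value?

reg_0 = 0x2E804
clock 1: out=0, reg = 0x17402
clock 2: out=0, reg = 0x0BA01
clock 3: out=1, reg = 0x85D00
clock 4: out=0, reg = 0x42E80

0x42E80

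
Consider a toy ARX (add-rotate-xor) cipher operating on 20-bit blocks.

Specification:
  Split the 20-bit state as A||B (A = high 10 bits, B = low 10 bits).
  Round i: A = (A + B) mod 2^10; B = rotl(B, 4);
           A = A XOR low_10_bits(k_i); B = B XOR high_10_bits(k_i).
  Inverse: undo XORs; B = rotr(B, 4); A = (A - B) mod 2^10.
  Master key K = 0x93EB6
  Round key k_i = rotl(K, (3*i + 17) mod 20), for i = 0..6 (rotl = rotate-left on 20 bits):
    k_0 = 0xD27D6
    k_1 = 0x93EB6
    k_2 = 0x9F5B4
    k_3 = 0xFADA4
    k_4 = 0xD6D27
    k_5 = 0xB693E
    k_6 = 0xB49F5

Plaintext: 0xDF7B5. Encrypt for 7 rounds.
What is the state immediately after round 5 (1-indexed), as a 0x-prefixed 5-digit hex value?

s_0 = plaintext = 0xDF7B5
s_1 = Round(s_0, k_0) = 0x39017
s_2 = Round(s_1, k_1) = 0x9373F
s_3 = Round(s_2, k_2) = 0x0E181
s_4 = Round(s_3, k_3) = 0x077FD
s_5 = Round(s_4, k_4) = 0x4F484
s_6 = Round(s_5, k_5) = 0x3FE98
s_7 = Round(s_6, k_6) = 0x98B58

0x4F484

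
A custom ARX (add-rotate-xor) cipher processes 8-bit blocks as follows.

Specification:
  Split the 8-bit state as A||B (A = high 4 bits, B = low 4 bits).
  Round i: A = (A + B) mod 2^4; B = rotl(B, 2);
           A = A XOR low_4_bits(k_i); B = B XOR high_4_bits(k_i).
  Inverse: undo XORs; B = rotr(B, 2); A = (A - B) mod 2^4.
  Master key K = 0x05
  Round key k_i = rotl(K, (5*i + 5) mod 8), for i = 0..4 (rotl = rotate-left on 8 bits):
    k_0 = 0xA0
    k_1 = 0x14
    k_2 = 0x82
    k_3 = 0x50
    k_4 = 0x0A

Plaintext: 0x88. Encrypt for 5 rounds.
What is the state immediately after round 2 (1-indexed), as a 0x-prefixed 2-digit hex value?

0xC3

s_0 = plaintext = 0x88
s_1 = Round(s_0, k_0) = 0x08
s_2 = Round(s_1, k_1) = 0xC3
s_3 = Round(s_2, k_2) = 0xD4
s_4 = Round(s_3, k_3) = 0x14
s_5 = Round(s_4, k_4) = 0xF1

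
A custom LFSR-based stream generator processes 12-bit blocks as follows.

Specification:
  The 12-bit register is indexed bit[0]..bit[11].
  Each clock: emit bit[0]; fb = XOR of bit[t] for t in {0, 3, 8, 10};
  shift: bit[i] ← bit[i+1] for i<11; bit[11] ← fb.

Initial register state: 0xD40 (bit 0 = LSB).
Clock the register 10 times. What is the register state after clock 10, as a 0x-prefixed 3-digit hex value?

0x3FB

reg_0 = 0xD40
clock 1: out=0, reg = 0x6A0
clock 2: out=0, reg = 0xB50
clock 3: out=0, reg = 0xDA8
clock 4: out=0, reg = 0xED4
clock 5: out=0, reg = 0xF6A
clock 6: out=0, reg = 0xFB5
clock 7: out=1, reg = 0xFDA
clock 8: out=0, reg = 0xFED
clock 9: out=1, reg = 0x7F6
clock 10: out=0, reg = 0x3FB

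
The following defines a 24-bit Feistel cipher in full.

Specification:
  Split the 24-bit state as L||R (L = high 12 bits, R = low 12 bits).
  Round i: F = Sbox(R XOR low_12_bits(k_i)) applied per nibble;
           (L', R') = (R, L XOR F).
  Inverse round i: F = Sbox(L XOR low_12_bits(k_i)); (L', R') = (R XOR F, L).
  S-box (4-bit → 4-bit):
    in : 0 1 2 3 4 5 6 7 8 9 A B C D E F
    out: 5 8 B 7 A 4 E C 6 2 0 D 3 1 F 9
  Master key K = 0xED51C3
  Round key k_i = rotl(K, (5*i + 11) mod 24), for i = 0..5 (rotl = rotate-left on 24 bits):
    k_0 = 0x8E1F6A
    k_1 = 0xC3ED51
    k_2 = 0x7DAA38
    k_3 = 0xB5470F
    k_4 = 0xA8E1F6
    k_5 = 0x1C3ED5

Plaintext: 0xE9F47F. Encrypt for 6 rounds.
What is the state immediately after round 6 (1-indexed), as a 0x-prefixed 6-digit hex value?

s_0 = plaintext = 0xE9F47F
s_1 = Round(s_0, k_0) = 0x47F31B
s_2 = Round(s_1, k_1) = 0x31BBDF
s_3 = Round(s_2, k_2) = 0xBDFBE7
s_4 = Round(s_3, k_3) = 0xBE7829
s_5 = Round(s_4, k_4) = 0x8299FE
s_6 = Round(s_5, k_5) = 0x9FE494

0x9FE494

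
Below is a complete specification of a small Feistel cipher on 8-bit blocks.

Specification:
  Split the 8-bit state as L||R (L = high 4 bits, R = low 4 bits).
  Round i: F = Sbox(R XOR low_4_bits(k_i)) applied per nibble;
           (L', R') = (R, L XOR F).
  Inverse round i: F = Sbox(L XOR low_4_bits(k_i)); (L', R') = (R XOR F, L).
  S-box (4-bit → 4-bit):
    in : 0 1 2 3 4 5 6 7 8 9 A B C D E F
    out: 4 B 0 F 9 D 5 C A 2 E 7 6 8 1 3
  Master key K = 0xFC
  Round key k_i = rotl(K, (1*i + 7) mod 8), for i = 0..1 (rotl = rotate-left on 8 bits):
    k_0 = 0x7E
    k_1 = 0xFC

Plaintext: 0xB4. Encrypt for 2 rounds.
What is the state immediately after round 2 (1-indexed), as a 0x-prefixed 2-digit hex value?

s_0 = plaintext = 0xB4
s_1 = Round(s_0, k_0) = 0x45
s_2 = Round(s_1, k_1) = 0x56

0x56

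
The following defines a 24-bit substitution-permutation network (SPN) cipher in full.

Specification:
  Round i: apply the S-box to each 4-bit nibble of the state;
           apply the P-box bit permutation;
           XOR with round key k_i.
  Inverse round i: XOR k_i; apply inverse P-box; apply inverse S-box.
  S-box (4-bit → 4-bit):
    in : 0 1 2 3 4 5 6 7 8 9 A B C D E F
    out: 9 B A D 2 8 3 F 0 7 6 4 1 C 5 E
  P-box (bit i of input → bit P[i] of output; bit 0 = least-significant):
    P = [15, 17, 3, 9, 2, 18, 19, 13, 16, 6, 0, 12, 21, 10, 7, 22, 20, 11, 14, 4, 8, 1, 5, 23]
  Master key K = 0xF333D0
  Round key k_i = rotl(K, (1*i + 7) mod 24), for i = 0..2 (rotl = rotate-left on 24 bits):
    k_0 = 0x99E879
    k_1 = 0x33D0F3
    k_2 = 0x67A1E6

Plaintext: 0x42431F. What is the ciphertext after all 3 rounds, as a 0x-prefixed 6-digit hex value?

0x029EA0

s_0 = plaintext = 0x42431F
s_1 = Round(s_0, k_0) = 0x9ED666
s_2 = Round(s_1, k_1) = 0x641115
s_3 = Round(s_2, k_2) = 0x029EA0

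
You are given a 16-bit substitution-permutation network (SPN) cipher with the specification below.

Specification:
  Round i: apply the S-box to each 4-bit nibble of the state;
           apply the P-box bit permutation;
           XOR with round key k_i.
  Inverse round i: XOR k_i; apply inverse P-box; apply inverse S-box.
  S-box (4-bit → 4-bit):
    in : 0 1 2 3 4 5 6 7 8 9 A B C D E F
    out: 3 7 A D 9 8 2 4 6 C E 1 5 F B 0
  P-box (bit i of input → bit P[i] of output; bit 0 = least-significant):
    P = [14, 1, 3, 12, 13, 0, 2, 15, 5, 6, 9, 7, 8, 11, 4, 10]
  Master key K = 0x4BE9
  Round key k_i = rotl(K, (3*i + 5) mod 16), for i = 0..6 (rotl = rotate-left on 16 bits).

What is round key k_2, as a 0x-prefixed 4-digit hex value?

K = 0x4BE9
k_0 = rotl(K, (3*0+5) mod 16) = rotl(K, 5) = 0x7D29
k_1 = rotl(K, (3*1+5) mod 16) = rotl(K, 8) = 0xE94B
k_2 = rotl(K, (3*2+5) mod 16) = rotl(K, 11) = 0x4A5F

0x4A5F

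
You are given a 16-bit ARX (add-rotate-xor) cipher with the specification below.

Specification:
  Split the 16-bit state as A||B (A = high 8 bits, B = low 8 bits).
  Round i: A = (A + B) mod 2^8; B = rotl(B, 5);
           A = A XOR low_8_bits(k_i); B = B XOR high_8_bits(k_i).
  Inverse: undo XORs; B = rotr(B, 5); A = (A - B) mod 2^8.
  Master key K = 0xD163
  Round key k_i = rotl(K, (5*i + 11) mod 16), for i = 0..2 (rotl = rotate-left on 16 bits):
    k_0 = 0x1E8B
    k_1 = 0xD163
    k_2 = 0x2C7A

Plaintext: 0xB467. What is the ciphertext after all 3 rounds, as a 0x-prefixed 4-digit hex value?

0x0ADD

s_0 = plaintext = 0xB467
s_1 = Round(s_0, k_0) = 0x90F2
s_2 = Round(s_1, k_1) = 0xE18F
s_3 = Round(s_2, k_2) = 0x0ADD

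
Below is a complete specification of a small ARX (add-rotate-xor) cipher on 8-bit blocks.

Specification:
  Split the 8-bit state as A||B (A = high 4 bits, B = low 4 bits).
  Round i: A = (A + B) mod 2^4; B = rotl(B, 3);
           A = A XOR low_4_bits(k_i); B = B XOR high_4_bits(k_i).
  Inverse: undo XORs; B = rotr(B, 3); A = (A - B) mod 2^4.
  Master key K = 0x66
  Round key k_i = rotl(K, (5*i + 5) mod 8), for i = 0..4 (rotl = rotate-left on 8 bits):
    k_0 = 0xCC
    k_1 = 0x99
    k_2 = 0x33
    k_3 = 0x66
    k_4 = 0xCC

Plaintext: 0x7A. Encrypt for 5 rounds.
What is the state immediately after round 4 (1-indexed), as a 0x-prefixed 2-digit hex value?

0x6A

s_0 = plaintext = 0x7A
s_1 = Round(s_0, k_0) = 0xD9
s_2 = Round(s_1, k_1) = 0xF5
s_3 = Round(s_2, k_2) = 0x79
s_4 = Round(s_3, k_3) = 0x6A
s_5 = Round(s_4, k_4) = 0xC9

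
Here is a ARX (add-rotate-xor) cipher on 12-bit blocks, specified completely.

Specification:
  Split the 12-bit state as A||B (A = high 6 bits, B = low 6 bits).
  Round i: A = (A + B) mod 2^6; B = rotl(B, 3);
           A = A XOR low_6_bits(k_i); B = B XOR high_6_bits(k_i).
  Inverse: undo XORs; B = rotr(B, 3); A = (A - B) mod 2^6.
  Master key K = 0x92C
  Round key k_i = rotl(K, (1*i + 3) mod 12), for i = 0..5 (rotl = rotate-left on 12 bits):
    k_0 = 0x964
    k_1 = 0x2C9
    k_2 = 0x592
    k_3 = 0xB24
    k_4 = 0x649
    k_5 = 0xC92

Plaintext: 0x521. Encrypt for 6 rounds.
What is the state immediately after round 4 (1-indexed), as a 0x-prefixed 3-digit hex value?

s_0 = plaintext = 0x521
s_1 = Round(s_0, k_0) = 0x469
s_2 = Round(s_1, k_1) = 0xCC6
s_3 = Round(s_2, k_2) = 0xAE6
s_4 = Round(s_3, k_3) = 0xD58
s_5 = Round(s_4, k_4) = 0x11A
s_6 = Round(s_5, k_5) = 0x321

0xD58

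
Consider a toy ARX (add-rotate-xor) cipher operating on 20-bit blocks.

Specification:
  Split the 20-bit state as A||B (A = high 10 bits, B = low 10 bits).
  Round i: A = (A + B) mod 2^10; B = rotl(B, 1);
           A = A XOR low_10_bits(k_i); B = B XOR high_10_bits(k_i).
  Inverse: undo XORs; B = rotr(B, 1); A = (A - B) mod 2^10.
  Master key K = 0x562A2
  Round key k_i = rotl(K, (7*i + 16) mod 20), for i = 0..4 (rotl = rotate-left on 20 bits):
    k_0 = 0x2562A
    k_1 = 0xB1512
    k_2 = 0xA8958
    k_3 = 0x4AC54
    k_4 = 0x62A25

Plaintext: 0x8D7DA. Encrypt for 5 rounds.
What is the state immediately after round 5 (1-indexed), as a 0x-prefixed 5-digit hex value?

s_0 = plaintext = 0x8D7DA
s_1 = Round(s_0, k_0) = 0x09720
s_2 = Round(s_1, k_1) = 0x95C84
s_3 = Round(s_2, k_2) = 0xE0FAA
s_4 = Round(s_3, k_3) = 0xDE67E
s_5 = Round(s_4, k_4) = 0xF4977

0xF4977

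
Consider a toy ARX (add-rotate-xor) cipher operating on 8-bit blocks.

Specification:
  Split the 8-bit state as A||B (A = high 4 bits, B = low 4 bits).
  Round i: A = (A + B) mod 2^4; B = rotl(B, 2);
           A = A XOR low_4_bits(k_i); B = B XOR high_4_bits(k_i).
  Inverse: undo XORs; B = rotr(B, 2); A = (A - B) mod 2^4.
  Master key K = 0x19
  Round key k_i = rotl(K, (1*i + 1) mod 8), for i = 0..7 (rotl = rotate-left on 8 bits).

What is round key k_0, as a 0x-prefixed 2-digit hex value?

0x32

K = 0x19
k_0 = rotl(K, (1*0+1) mod 8) = rotl(K, 1) = 0x32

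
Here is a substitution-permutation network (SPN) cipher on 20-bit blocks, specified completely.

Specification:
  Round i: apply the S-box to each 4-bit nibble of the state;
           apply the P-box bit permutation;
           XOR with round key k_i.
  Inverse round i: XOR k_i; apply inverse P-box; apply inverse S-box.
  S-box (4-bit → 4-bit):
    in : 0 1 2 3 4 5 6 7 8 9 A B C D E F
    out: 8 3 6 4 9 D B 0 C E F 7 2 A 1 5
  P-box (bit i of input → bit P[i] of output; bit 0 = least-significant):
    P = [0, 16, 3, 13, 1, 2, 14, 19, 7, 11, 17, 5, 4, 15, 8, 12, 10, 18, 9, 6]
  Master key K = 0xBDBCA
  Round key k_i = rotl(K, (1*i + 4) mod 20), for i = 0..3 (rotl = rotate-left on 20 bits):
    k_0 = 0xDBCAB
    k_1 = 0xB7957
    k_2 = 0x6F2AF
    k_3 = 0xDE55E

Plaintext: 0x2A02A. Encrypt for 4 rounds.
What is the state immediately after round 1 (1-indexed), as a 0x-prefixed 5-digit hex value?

0x84F96

s_0 = plaintext = 0x2A02A
s_1 = Round(s_0, k_0) = 0x84F96
s_2 = Round(s_1, k_1) = 0x00B82
s_3 = Round(s_2, k_2) = 0xDAA67
s_4 = Round(s_3, k_3) = 0x37CA8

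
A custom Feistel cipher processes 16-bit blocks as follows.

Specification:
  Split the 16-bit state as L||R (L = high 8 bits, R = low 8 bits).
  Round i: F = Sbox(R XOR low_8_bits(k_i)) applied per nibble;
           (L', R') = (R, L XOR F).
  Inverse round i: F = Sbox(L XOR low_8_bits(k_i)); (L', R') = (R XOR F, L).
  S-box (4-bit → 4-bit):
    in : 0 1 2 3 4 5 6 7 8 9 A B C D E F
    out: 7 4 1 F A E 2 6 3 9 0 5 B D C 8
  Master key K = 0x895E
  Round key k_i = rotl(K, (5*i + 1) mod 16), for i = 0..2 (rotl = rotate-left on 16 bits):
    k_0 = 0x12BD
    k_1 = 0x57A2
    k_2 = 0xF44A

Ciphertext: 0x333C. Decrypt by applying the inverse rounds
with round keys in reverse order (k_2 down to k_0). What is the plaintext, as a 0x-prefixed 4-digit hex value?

0x26B5

s_0 = ciphertext = 0x333C
s_1 = InvRound(s_0, k_2) = 0x5533
s_2 = InvRound(s_1, k_1) = 0xB555
s_3 = InvRound(s_2, k_0) = 0x26B5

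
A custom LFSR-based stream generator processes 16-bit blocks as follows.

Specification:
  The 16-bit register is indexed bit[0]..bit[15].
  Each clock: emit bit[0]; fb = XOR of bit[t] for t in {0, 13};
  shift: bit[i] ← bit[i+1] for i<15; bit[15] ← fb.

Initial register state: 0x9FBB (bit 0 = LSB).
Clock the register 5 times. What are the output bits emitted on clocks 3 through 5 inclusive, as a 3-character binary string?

011

reg_0 = 0x9FBB
clock 1: out=1, reg = 0xCFDD
clock 2: out=1, reg = 0xE7EE
clock 3: out=0, reg = 0xF3F7
clock 4: out=1, reg = 0x79FB
clock 5: out=1, reg = 0x3CFD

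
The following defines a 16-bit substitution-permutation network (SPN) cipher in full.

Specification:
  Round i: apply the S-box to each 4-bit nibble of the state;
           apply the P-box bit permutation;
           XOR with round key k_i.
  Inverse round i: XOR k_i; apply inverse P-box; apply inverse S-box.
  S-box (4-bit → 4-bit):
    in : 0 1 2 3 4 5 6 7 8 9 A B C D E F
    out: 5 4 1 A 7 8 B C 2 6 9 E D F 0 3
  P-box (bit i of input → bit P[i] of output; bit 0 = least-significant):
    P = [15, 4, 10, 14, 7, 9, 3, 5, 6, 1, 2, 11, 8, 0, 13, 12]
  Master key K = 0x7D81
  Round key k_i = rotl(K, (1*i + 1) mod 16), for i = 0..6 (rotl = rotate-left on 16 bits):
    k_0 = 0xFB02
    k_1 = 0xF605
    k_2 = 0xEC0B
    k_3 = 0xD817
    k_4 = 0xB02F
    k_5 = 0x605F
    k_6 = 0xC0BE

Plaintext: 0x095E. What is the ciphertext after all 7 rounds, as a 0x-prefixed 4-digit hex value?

s_0 = plaintext = 0x095E
s_1 = Round(s_0, k_0) = 0xDA24
s_2 = Round(s_1, k_1) = 0x4BD4
s_3 = Round(s_2, k_2) = 0x43B4
s_4 = Round(s_3, k_3) = 0x772C
s_5 = Round(s_4, k_4) = 0x4CAB
s_6 = Round(s_5, k_5) = 0x0DAA
s_7 = Round(s_6, k_6) = 0x2958

0x2958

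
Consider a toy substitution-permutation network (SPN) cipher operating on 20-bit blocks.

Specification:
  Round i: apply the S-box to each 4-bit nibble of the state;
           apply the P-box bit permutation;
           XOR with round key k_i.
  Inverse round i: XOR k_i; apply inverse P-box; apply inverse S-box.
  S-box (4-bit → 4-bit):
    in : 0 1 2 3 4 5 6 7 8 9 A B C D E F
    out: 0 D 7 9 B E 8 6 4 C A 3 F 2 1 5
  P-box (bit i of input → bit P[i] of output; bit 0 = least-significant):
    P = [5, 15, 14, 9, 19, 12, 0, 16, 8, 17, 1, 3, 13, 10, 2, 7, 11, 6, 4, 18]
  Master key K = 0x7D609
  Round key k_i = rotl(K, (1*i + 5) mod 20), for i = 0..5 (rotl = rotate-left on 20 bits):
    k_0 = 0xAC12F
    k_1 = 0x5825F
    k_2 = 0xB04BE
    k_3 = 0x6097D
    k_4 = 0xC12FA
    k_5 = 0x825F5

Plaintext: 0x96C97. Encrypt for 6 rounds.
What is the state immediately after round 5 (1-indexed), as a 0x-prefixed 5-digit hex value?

0xB810C

s_0 = plaintext = 0x96C97
s_1 = Round(s_0, k_0) = 0xD00B4
s_2 = Round(s_1, k_1) = 0xD103F
s_3 = Round(s_2, k_2) = 0x2645A
s_4 = Round(s_3, k_3) = 0x592A4
s_5 = Round(s_4, k_4) = 0xB810C
s_6 = Round(s_5, k_5) = 0x8EE9B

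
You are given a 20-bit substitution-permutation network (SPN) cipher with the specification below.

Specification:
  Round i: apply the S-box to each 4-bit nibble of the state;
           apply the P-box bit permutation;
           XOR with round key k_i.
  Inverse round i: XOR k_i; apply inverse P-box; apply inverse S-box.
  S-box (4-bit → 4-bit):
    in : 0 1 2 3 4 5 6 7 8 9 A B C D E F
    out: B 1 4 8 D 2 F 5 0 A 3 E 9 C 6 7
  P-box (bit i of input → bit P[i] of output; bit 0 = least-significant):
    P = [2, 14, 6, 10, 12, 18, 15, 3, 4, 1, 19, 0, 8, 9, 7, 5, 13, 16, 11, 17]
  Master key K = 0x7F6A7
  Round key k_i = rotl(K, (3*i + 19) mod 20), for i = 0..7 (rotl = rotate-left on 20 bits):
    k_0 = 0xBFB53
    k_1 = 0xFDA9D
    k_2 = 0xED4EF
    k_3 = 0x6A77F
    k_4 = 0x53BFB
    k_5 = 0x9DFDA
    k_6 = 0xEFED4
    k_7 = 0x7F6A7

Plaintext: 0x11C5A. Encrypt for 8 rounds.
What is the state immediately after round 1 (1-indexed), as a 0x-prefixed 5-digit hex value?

s_0 = plaintext = 0x11C5A
s_1 = Round(s_0, k_0) = 0xF9A46
s_2 = Round(s_1, k_1) = 0xE24E3
s_3 = Round(s_2, k_2) = 0x3587E
s_4 = Round(s_3, k_3) = 0x4753F
s_5 = Round(s_4, k_4) = 0x75235
s_6 = Round(s_5, k_5) = 0x1B5D2
s_7 = Round(s_6, k_6) = 0xE5C3E
s_8 = Round(s_7, k_7) = 0x6BCFE

0xF9A46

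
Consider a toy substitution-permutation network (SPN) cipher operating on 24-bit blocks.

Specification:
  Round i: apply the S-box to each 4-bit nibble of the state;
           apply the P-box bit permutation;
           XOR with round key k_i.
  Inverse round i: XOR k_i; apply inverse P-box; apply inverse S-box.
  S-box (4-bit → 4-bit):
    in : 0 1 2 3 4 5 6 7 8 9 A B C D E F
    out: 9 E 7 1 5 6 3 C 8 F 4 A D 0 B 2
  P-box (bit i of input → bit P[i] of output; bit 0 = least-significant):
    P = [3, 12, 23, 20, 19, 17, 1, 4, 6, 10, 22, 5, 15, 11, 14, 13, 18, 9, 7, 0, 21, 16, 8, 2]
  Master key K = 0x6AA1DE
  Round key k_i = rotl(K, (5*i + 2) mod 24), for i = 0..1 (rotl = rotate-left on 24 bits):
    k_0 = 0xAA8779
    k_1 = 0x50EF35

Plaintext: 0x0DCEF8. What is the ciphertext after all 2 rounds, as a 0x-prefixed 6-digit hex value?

0x736662

s_0 = plaintext = 0x0DCEF8
s_1 = Round(s_0, k_0) = 0x98631D
s_2 = Round(s_1, k_1) = 0x736662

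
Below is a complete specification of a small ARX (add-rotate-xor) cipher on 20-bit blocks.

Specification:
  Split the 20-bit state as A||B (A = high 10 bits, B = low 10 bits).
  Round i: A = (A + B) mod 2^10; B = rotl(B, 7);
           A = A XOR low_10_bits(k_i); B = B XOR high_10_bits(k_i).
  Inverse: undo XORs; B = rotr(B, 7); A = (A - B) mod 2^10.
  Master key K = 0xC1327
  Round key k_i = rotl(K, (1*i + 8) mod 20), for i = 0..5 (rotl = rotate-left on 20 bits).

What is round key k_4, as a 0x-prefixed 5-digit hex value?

0x27C13

K = 0xC1327
k_0 = rotl(K, (1*0+8) mod 20) = rotl(K, 8) = 0x327C1
k_1 = rotl(K, (1*1+8) mod 20) = rotl(K, 9) = 0x64F82
k_2 = rotl(K, (1*2+8) mod 20) = rotl(K, 10) = 0xC9F04
k_3 = rotl(K, (1*3+8) mod 20) = rotl(K, 11) = 0x93E09
k_4 = rotl(K, (1*4+8) mod 20) = rotl(K, 12) = 0x27C13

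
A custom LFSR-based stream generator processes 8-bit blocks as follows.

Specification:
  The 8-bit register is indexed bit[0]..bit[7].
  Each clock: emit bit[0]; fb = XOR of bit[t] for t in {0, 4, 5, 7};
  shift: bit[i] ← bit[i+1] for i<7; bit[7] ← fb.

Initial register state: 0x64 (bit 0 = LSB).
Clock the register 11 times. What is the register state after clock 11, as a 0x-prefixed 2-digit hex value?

reg_0 = 0x64
clock 1: out=0, reg = 0xB2
clock 2: out=0, reg = 0xD9
clock 3: out=1, reg = 0xEC
clock 4: out=0, reg = 0x76
clock 5: out=0, reg = 0x3B
clock 6: out=1, reg = 0x9D
clock 7: out=1, reg = 0xCE
clock 8: out=0, reg = 0xE7
clock 9: out=1, reg = 0xF3
clock 10: out=1, reg = 0x79
clock 11: out=1, reg = 0xBC

0xBC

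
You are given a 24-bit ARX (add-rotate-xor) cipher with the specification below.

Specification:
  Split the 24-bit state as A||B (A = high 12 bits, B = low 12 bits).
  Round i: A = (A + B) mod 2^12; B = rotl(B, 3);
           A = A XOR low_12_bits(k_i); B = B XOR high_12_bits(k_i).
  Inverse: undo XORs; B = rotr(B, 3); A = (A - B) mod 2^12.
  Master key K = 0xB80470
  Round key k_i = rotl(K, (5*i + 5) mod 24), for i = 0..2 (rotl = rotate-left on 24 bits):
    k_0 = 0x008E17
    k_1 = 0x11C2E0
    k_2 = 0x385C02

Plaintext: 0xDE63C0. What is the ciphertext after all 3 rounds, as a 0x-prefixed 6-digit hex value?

0xCAF91D

s_0 = plaintext = 0xDE63C0
s_1 = Round(s_0, k_0) = 0xFB1E09
s_2 = Round(s_1, k_1) = 0xF5A153
s_3 = Round(s_2, k_2) = 0xCAF91D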